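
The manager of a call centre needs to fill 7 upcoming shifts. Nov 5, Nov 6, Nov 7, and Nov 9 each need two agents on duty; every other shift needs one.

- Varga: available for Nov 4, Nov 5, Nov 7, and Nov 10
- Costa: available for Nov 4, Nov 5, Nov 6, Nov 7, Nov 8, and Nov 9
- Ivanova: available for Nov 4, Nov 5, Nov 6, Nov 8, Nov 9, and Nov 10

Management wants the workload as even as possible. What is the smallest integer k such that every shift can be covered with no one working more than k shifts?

With 3 agents and 11 worker-slots to fill, someone must work at least ⌈11/3⌉ = 4 shifts, so k ≥ 4.
k = 4 works: Nov 4→Varga, Nov 5→Varga+Ivanova, Nov 6→Costa+Ivanova, Nov 7→Varga+Costa, Nov 8→Costa, Nov 9→Costa+Ivanova, Nov 10→Varga.
Loads: Varga 4, Costa 4, Ivanova 3 — all ≤ 4.

4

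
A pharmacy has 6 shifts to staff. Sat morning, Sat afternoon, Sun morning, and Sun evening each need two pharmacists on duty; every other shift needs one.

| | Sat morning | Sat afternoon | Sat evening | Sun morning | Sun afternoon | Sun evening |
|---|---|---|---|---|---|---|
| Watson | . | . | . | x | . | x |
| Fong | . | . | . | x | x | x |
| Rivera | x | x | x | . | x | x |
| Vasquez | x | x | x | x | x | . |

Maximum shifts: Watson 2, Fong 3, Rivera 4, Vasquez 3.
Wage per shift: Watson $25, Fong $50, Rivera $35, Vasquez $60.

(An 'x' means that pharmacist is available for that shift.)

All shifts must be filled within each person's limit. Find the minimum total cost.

Sat morning can only be covered by Rivera and Vasquez, so that assignment is forced.
Sat afternoon can only be covered by Rivera and Vasquez, so that assignment is forced.
Picking the cheapest available pharmacist for each shift independently would cost $395, but that ignores the shift limits.
An optimal schedule: Sat morning→Rivera+Vasquez, Sat afternoon→Rivera+Vasquez, Sat evening→Rivera, Sun morning→Watson+Fong, Sun afternoon→Rivera, Sun evening→Watson+Fong.
Total: 35 + 60 + 35 + 60 + 35 + 25 + 50 + 35 + 25 + 50 = $410.

$410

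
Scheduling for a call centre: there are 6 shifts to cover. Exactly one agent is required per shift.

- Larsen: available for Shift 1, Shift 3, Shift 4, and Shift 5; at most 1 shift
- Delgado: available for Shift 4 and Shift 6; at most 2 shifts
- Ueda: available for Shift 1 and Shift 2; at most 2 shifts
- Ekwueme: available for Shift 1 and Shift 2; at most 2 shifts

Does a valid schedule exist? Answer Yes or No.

No

Total capacity is 7 and 6 slots are needed, so capacity alone doesn't rule it out.
Shifts {Shift 3, Shift 5} need 2 worker-slots in total, but the agents available for any of those shifts (Larsen) can supply at most 1 among them. So no valid schedule exists.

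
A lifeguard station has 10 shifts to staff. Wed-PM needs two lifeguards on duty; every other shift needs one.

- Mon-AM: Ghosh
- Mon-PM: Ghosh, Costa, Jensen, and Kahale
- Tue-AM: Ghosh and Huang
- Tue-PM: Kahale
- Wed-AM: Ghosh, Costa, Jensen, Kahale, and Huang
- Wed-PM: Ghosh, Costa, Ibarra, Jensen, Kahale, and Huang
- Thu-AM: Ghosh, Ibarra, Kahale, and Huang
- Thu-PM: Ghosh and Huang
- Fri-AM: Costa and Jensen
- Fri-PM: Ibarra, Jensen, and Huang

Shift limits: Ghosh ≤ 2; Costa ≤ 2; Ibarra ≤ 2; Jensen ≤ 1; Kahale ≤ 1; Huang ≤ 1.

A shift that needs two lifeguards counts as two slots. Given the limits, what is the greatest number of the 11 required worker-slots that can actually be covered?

Total capacity across all lifeguards is 2+2+2+1+1+1 = 9, and 11 slots are needed, so at most 9 can be filled.
An assignment achieving 9: Mon-AM→Ghosh, Mon-PM→Costa, Tue-AM→Ghosh, Tue-PM→Kahale, Wed-AM→Jensen, Thu-AM→Ibarra, Thu-PM→Huang, Fri-AM→Costa, Fri-PM→Ibarra.
Loads: Ghosh 2/2, Costa 2/2, Ibarra 2/2, Jensen 1/1, Kahale 1/1, Huang 1/1.

9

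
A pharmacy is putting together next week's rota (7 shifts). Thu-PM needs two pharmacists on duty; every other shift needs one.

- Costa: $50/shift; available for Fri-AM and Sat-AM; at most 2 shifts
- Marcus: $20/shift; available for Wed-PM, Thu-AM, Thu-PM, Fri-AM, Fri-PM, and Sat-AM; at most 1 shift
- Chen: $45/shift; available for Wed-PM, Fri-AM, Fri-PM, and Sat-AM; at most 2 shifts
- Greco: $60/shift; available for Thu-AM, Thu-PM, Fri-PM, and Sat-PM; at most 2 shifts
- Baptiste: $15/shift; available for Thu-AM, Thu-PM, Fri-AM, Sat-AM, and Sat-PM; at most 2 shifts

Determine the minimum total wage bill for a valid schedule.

$300

Picking the cheapest available pharmacist for each shift independently would cost $135, but that ignores the shift limits.
An optimal schedule: Wed-PM→Chen, Thu-AM→Baptiste, Thu-PM→Marcus+Greco, Fri-AM→Costa, Fri-PM→Chen, Sat-AM→Costa, Sat-PM→Baptiste.
Total: 45 + 15 + 20 + 60 + 50 + 45 + 50 + 15 = $300.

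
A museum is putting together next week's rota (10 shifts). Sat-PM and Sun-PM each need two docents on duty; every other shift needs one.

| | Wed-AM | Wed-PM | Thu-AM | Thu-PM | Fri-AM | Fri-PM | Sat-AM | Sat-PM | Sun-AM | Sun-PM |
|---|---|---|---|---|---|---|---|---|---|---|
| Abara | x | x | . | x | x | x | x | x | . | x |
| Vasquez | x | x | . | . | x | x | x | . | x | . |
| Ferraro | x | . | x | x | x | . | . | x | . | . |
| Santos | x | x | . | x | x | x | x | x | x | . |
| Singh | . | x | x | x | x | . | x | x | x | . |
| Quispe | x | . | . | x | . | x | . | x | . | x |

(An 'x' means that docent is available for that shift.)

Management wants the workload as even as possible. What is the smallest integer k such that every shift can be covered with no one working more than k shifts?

With 6 docents and 12 worker-slots to fill, someone must work at least ⌈12/6⌉ = 2 shifts, so k ≥ 2.
k = 2 works: Wed-AM→Ferraro, Wed-PM→Abara, Thu-AM→Ferraro, Thu-PM→Santos, Fri-AM→Singh, Fri-PM→Vasquez, Sat-AM→Santos, Sat-PM→Singh+Quispe, Sun-AM→Vasquez, Sun-PM→Abara+Quispe.
Loads: Abara 2, Vasquez 2, Ferraro 2, Santos 2, Singh 2, Quispe 2 — all ≤ 2.

2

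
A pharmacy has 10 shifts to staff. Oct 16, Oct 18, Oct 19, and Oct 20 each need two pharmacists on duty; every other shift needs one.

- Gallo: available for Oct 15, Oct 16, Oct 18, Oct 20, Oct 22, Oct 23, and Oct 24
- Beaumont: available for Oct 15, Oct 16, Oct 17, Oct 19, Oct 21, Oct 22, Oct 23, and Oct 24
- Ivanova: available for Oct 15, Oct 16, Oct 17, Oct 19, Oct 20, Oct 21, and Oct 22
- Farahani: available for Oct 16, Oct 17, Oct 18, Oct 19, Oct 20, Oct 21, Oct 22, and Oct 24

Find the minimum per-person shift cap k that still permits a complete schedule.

With 4 pharmacists and 14 worker-slots to fill, someone must work at least ⌈14/4⌉ = 4 shifts, so k ≥ 4.
k = 4 works: Oct 15→Gallo, Oct 16→Ivanova+Farahani, Oct 17→Beaumont, Oct 18→Gallo+Farahani, Oct 19→Beaumont+Ivanova, Oct 20→Gallo+Ivanova, Oct 21→Beaumont, Oct 22→Ivanova, Oct 23→Gallo, Oct 24→Beaumont.
Loads: Gallo 4, Beaumont 4, Ivanova 4, Farahani 2 — all ≤ 4.

4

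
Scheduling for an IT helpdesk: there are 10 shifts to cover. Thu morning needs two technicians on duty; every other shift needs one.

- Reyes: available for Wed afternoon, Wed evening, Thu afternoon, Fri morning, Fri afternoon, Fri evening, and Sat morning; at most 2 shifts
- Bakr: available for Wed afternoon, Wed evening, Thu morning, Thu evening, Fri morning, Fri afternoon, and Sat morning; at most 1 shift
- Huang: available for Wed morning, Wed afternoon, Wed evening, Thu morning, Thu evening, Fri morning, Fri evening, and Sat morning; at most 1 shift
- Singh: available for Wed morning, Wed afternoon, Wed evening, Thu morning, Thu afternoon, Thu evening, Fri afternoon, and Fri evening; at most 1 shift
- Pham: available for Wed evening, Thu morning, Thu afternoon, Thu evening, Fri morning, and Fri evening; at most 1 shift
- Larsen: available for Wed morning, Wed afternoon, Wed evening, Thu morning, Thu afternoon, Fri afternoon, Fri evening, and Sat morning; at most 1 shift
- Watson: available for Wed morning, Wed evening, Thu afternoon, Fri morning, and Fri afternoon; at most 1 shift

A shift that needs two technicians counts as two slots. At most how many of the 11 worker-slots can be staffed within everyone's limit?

8

Total capacity across all technicians is 2+1+1+1+1+1+1 = 8, and 11 slots are needed, so at most 8 can be filled.
An assignment achieving 8: Wed morning→Huang, Wed afternoon→Reyes, Thu morning→Singh+Pham, Thu afternoon→Larsen, Thu evening→Bakr, Fri morning→Watson, Sat morning→Reyes.
Loads: Reyes 2/2, Bakr 1/1, Huang 1/1, Singh 1/1, Pham 1/1, Larsen 1/1, Watson 1/1.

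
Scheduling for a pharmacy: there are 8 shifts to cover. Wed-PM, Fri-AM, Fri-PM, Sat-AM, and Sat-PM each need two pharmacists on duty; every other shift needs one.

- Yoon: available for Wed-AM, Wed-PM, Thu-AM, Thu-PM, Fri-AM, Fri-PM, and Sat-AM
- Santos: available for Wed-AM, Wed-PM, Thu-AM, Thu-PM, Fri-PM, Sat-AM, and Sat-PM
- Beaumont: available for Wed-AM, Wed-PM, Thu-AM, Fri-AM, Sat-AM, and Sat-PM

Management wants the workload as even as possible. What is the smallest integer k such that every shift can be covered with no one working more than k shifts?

5

With 3 pharmacists and 13 worker-slots to fill, someone must work at least ⌈13/3⌉ = 5 shifts, so k ≥ 5.
k = 5 works: Wed-AM→Yoon, Wed-PM→Yoon+Santos, Thu-AM→Santos, Thu-PM→Yoon, Fri-AM→Yoon+Beaumont, Fri-PM→Yoon+Santos, Sat-AM→Santos+Beaumont, Sat-PM→Santos+Beaumont.
Loads: Yoon 5, Santos 5, Beaumont 3 — all ≤ 5.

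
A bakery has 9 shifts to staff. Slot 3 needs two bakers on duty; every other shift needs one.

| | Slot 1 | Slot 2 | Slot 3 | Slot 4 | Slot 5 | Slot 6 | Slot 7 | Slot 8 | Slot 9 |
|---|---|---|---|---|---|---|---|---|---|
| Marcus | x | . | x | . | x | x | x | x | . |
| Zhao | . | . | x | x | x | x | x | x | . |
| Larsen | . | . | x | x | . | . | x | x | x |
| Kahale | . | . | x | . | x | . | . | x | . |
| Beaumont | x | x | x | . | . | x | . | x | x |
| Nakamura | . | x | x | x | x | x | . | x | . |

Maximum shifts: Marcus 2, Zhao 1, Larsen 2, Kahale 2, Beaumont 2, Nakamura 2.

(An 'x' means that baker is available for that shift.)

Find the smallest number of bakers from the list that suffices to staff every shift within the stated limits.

10 slots to fill and no one can take more than 2, so at least ⌈10/2⌉ = 5 bakers are needed.
Marcus, Larsen, Kahale, Beaumont, and Nakamura alone can cover everything: Slot 1→Marcus, Slot 2→Beaumont, Slot 3→Kahale+Nakamura, Slot 4→Larsen, Slot 5→Kahale, Slot 6→Beaumont, Slot 7→Marcus, Slot 8→Nakamura, Slot 9→Larsen.

5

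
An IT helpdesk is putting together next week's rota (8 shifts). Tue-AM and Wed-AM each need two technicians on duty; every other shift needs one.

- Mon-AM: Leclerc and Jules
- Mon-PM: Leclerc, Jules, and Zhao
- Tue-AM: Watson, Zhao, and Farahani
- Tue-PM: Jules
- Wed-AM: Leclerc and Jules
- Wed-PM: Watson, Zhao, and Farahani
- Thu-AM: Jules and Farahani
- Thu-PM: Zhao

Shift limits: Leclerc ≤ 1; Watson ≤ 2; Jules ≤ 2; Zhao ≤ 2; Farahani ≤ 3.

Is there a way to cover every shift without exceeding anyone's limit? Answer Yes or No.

Total capacity is 10 and 10 slots are needed, so capacity alone doesn't rule it out.
Shifts {Mon-AM, Tue-PM, Wed-AM} need 4 worker-slots in total, but the technicians available for any of those shifts (Leclerc and Jules) can supply at most 3 among them. So no valid schedule exists.

No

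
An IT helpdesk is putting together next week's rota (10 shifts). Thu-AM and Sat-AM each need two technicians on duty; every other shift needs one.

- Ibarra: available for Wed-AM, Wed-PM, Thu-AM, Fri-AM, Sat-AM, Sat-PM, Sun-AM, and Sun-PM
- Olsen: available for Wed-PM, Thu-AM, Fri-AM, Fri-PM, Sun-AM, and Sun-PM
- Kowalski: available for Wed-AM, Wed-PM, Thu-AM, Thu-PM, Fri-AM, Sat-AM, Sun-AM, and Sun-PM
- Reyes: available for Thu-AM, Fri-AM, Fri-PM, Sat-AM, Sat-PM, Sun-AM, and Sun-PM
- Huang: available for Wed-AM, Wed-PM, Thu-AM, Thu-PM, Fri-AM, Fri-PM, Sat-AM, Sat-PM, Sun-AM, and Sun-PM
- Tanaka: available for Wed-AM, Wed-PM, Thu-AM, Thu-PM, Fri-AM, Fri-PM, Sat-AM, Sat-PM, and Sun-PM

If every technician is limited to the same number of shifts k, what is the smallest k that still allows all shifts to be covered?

2

With 6 technicians and 12 worker-slots to fill, someone must work at least ⌈12/6⌉ = 2 shifts, so k ≥ 2.
k = 2 works: Wed-AM→Ibarra, Wed-PM→Olsen, Thu-AM→Huang+Tanaka, Thu-PM→Kowalski, Fri-AM→Reyes, Fri-PM→Olsen, Sat-AM→Huang+Tanaka, Sat-PM→Ibarra, Sun-AM→Kowalski, Sun-PM→Reyes.
Loads: Ibarra 2, Olsen 2, Kowalski 2, Reyes 2, Huang 2, Tanaka 2 — all ≤ 2.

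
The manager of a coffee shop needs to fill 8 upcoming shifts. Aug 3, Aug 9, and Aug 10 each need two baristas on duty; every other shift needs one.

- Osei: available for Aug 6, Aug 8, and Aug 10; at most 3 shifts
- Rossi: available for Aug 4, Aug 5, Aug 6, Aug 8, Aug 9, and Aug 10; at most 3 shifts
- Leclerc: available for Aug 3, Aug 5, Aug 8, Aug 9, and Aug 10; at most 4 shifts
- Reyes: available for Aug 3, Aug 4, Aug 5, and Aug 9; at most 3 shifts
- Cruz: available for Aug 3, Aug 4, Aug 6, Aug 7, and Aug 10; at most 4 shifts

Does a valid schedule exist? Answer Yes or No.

Yes

Aug 7 can only be covered by Cruz, so that assignment is forced.
One valid schedule: Aug 3→Leclerc+Reyes, Aug 4→Rossi, Aug 5→Rossi, Aug 6→Osei, Aug 7→Cruz, Aug 8→Osei, Aug 9→Rossi+Leclerc, Aug 10→Osei+Leclerc.
Loads: Osei 3/3, Rossi 3/3, Leclerc 3/4, Reyes 1/3, Cruz 1/4 — all within limits.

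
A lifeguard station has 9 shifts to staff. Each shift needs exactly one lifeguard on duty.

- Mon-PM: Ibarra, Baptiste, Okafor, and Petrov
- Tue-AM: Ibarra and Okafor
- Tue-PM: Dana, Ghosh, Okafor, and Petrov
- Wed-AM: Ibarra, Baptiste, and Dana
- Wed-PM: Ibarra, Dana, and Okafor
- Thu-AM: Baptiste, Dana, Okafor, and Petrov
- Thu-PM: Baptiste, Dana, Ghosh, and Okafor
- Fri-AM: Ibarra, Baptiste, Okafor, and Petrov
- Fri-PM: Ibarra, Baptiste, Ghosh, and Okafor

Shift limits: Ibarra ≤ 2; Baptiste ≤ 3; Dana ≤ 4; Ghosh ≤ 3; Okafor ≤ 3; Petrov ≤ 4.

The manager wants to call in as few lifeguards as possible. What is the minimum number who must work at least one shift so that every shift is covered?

9 slots to fill and no one can take more than 4, so at least ⌈9/4⌉ = 3 lifeguards are needed.
Ibarra, Baptiste, and Dana alone can cover everything: Mon-PM→Ibarra, Tue-AM→Ibarra, Tue-PM→Dana, Wed-AM→Dana, Wed-PM→Dana, Thu-AM→Baptiste, Thu-PM→Dana, Fri-AM→Baptiste, Fri-PM→Baptiste.

3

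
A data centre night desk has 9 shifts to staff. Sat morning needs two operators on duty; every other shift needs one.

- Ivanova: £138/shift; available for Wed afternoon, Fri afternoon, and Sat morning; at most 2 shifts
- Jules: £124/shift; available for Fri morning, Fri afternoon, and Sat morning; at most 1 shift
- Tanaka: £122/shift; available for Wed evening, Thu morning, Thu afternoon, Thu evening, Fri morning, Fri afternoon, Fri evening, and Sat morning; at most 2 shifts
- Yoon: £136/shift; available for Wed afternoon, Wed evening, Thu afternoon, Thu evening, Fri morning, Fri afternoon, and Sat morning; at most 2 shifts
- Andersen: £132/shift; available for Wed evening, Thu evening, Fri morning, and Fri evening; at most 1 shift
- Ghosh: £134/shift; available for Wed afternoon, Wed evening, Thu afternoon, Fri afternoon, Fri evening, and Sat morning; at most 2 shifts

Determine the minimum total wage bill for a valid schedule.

£1316

Thu morning can only be covered by Tanaka, so that assignment is forced.
Picking the cheapest available operator for each shift independently would cost £1234, but that ignores the shift limits.
An optimal schedule: Wed afternoon→Ivanova, Wed evening→Yoon, Thu morning→Tanaka, Thu afternoon→Tanaka, Thu evening→Yoon, Fri morning→Jules, Fri afternoon→Ghosh, Fri evening→Andersen, Sat morning→Ivanova+Ghosh.
Total: 138 + 136 + 122 + 122 + 136 + 124 + 134 + 132 + 138 + 134 = £1316.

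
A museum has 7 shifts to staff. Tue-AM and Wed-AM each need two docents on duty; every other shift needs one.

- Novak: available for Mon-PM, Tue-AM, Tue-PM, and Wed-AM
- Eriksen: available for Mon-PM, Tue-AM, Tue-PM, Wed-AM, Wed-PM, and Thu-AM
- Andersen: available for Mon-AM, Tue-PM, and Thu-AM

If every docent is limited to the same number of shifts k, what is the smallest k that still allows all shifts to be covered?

3

With 3 docents and 9 worker-slots to fill, someone must work at least ⌈9/3⌉ = 3 shifts, so k ≥ 3.
k = 3 works: Mon-AM→Andersen, Mon-PM→Novak, Tue-AM→Novak+Eriksen, Tue-PM→Andersen, Wed-AM→Novak+Eriksen, Wed-PM→Eriksen, Thu-AM→Andersen.
Loads: Novak 3, Eriksen 3, Andersen 3 — all ≤ 3.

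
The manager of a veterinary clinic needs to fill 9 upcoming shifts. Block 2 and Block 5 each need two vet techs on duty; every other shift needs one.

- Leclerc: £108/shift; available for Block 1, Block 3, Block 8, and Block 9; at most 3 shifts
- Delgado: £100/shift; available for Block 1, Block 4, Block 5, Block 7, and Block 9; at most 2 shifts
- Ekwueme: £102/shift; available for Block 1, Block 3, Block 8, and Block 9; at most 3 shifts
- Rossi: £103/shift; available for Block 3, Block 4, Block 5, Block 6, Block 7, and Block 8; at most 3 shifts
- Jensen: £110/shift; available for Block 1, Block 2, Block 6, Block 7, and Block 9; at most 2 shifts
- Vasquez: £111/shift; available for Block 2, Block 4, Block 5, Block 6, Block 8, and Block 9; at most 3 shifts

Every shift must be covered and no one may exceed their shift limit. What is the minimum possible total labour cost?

Block 2 can only be covered by Jensen and Vasquez, so that assignment is forced.
Picking the cheapest available vet tech for each shift independently would cost £1131, but that ignores the shift limits.
An optimal schedule: Block 1→Ekwueme, Block 2→Jensen+Vasquez, Block 3→Ekwueme, Block 4→Delgado, Block 5→Delgado+Rossi, Block 6→Rossi, Block 7→Rossi, Block 8→Ekwueme, Block 9→Leclerc.
Total: 102 + 110 + 111 + 102 + 100 + 100 + 103 + 103 + 103 + 102 + 108 = £1144.

£1144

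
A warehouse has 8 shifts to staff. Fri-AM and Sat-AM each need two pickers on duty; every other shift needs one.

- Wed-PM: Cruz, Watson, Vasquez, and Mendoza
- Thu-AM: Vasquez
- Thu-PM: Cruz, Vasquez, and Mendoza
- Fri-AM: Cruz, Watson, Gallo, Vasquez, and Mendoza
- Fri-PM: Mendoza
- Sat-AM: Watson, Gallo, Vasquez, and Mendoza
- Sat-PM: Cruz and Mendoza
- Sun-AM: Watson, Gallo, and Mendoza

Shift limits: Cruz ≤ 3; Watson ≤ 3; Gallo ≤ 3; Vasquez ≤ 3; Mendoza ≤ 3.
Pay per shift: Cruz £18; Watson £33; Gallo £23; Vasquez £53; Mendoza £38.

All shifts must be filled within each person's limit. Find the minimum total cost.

£280

Thu-AM can only be covered by Vasquez, so that assignment is forced.
Fri-PM can only be covered by Mendoza, so that assignment is forced.
Picking the cheapest available picker for each shift independently would cost £265, but that ignores the shift limits.
An optimal schedule: Wed-PM→Cruz, Thu-AM→Vasquez, Thu-PM→Cruz, Fri-AM→Gallo+Watson, Fri-PM→Mendoza, Sat-AM→Gallo+Watson, Sat-PM→Cruz, Sun-AM→Gallo.
Total: 18 + 53 + 18 + 23 + 33 + 38 + 23 + 33 + 18 + 23 = £280.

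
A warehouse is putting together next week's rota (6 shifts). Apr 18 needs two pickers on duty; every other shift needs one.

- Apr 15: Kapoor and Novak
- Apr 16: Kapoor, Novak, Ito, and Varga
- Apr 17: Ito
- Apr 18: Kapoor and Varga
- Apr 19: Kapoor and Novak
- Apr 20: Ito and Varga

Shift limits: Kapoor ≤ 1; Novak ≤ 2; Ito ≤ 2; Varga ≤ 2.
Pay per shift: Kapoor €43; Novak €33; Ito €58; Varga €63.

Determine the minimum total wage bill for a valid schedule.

Apr 17 can only be covered by Ito, so that assignment is forced.
Apr 18 can only be covered by Kapoor and Varga, so that assignment is forced.
Picking the cheapest available picker for each shift independently would cost €321, but that ignores the shift limits.
An optimal schedule: Apr 15→Novak, Apr 16→Varga, Apr 17→Ito, Apr 18→Kapoor+Varga, Apr 19→Novak, Apr 20→Ito.
Total: 33 + 63 + 58 + 43 + 63 + 33 + 58 = €351.

€351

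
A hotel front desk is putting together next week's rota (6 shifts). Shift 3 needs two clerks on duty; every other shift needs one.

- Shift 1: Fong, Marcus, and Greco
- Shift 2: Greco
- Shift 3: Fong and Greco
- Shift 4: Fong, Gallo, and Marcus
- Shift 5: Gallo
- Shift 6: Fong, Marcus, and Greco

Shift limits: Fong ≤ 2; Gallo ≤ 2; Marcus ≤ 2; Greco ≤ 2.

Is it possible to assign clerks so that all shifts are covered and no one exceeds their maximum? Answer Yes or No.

Shift 2 can only be covered by Greco, so that assignment is forced.
Shift 3 can only be covered by Fong and Greco, so that assignment is forced.
Shift 5 can only be covered by Gallo, so that assignment is forced.
One valid schedule: Shift 1→Fong, Shift 2→Greco, Shift 3→Fong+Greco, Shift 4→Gallo, Shift 5→Gallo, Shift 6→Marcus.
Loads: Fong 2/2, Gallo 2/2, Marcus 1/2, Greco 2/2 — all within limits.

Yes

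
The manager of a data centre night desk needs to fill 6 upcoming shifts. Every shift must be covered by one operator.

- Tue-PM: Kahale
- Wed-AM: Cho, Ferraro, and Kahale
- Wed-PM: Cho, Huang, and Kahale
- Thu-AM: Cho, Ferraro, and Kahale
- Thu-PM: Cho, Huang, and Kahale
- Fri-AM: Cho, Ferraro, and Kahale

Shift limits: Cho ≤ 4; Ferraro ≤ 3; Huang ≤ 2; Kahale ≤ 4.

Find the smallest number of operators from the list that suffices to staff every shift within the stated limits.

2

6 slots to fill and no one can take more than 4, so at least ⌈6/4⌉ = 2 operators are needed.
Cho and Kahale alone can cover everything: Tue-PM→Kahale, Wed-AM→Cho, Wed-PM→Cho, Thu-AM→Cho, Thu-PM→Cho, Fri-AM→Kahale.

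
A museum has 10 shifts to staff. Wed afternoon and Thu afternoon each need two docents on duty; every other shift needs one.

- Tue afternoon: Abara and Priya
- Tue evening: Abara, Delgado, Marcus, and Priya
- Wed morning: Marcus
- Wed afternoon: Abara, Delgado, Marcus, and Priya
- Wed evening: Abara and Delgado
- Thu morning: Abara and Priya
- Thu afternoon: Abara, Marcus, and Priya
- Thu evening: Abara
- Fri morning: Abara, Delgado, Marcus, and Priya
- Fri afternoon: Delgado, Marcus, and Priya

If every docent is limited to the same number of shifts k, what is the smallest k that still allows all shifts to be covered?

3

With 4 docents and 12 worker-slots to fill, someone must work at least ⌈12/4⌉ = 3 shifts, so k ≥ 3.
k = 3 works: Tue afternoon→Abara, Tue evening→Delgado, Wed morning→Marcus, Wed afternoon→Marcus+Priya, Wed evening→Abara, Thu morning→Priya, Thu afternoon→Marcus+Priya, Thu evening→Abara, Fri morning→Delgado, Fri afternoon→Delgado.
Loads: Abara 3, Delgado 3, Marcus 3, Priya 3 — all ≤ 3.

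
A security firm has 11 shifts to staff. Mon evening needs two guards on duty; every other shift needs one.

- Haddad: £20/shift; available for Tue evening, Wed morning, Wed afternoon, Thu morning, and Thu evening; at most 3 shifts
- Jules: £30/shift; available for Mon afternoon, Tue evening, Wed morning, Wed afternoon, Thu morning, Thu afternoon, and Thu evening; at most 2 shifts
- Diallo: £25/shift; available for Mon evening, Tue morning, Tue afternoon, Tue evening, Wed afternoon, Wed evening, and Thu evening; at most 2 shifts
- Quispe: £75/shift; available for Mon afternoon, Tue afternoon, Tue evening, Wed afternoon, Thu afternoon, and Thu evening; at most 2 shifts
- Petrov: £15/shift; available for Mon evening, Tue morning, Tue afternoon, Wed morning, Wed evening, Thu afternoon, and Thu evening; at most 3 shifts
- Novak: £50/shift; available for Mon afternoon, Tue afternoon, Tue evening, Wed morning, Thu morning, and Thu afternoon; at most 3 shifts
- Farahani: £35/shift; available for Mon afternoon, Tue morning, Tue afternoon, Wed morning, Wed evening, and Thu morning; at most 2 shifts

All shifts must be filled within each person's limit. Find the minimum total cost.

Mon evening can only be covered by Diallo and Petrov, so that assignment is forced.
Picking the cheapest available guard for each shift independently would cost £220, but that ignores the shift limits.
An optimal schedule: Mon afternoon→Jules, Mon evening→Petrov+Diallo, Tue morning→Petrov, Tue afternoon→Farahani, Tue evening→Haddad, Wed morning→Farahani, Wed afternoon→Haddad, Wed evening→Petrov, Thu morning→Haddad, Thu afternoon→Jules, Thu evening→Diallo.
Total: 30 + 15 + 25 + 15 + 35 + 20 + 35 + 20 + 15 + 20 + 30 + 25 = £285.

£285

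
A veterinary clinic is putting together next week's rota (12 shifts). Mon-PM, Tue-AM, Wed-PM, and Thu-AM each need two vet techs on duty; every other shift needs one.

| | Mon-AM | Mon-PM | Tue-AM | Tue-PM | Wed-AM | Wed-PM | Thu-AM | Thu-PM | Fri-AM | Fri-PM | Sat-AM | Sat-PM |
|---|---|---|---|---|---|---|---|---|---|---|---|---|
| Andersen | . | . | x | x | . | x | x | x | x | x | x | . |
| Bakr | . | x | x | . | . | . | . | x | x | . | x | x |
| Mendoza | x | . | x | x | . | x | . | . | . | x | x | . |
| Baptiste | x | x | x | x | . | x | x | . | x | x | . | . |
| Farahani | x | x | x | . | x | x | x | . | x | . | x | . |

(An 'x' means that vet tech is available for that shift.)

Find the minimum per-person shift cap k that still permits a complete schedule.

With 5 vet techs and 16 worker-slots to fill, someone must work at least ⌈16/5⌉ = 4 shifts, so k ≥ 4.
k = 4 works: Mon-AM→Mendoza, Mon-PM→Bakr+Baptiste, Tue-AM→Mendoza+Baptiste, Tue-PM→Andersen, Wed-AM→Farahani, Wed-PM→Mendoza+Baptiste, Thu-AM→Andersen+Baptiste, Thu-PM→Andersen, Fri-AM→Bakr, Fri-PM→Andersen, Sat-AM→Bakr, Sat-PM→Bakr.
Loads: Andersen 4, Bakr 4, Mendoza 3, Baptiste 4, Farahani 1 — all ≤ 4.

4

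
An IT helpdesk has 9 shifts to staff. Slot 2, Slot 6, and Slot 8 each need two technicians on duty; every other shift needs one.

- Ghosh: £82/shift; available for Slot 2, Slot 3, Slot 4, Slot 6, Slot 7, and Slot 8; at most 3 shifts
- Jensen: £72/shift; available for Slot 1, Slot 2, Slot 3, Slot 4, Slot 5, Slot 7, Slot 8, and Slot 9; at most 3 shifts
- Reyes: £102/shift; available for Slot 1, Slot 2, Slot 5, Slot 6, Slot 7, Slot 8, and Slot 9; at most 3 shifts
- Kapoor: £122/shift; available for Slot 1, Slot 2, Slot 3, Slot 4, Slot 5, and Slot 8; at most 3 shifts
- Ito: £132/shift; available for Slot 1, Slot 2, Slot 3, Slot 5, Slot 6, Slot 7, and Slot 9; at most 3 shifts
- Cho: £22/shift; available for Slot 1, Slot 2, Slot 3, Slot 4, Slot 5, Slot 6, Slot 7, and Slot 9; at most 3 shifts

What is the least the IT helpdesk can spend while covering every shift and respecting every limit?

£834

Picking the cheapest available technician for each shift independently would cost £484, but that ignores the shift limits.
An optimal schedule: Slot 1→Cho, Slot 2→Ghosh+Reyes, Slot 3→Jensen, Slot 4→Cho, Slot 5→Jensen, Slot 6→Ghosh+Reyes, Slot 7→Jensen, Slot 8→Ghosh+Reyes, Slot 9→Cho.
Total: 22 + 82 + 102 + 72 + 22 + 72 + 82 + 102 + 72 + 82 + 102 + 22 = £834.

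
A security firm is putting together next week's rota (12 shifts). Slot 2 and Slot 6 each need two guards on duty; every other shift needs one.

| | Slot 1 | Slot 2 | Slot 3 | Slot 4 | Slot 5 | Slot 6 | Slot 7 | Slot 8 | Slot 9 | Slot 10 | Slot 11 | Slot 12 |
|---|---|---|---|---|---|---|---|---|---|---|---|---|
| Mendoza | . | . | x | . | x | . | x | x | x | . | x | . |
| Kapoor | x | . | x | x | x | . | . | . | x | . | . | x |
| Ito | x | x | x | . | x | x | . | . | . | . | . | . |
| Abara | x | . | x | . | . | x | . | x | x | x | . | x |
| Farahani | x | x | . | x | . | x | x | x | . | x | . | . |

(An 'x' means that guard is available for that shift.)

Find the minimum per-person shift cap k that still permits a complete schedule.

3

With 5 guards and 14 worker-slots to fill, someone must work at least ⌈14/5⌉ = 3 shifts, so k ≥ 3.
k = 3 works: Slot 1→Farahani, Slot 2→Ito+Farahani, Slot 3→Ito, Slot 4→Kapoor, Slot 5→Mendoza, Slot 6→Ito+Abara, Slot 7→Mendoza, Slot 8→Abara, Slot 9→Kapoor, Slot 10→Abara, Slot 11→Mendoza, Slot 12→Kapoor.
Loads: Mendoza 3, Kapoor 3, Ito 3, Abara 3, Farahani 2 — all ≤ 3.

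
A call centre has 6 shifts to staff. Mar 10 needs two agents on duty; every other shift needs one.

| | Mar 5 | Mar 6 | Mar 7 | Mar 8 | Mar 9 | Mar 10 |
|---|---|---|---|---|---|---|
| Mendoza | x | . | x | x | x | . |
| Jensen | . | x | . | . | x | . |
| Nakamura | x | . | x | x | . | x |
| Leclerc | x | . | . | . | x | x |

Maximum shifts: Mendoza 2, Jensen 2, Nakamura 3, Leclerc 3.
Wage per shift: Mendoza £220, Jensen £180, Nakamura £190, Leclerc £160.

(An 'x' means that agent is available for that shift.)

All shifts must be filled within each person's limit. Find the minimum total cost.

£1230

Mar 6 can only be covered by Jensen, so that assignment is forced.
Mar 10 can only be covered by Nakamura and Leclerc, so that assignment is forced.
Picking the cheapest available agent for each shift independently would cost £1230, and that bound is achievable.
An optimal schedule: Mar 5→Leclerc, Mar 6→Jensen, Mar 7→Nakamura, Mar 8→Nakamura, Mar 9→Leclerc, Mar 10→Leclerc+Nakamura.
Total: 160 + 180 + 190 + 190 + 160 + 160 + 190 = £1230.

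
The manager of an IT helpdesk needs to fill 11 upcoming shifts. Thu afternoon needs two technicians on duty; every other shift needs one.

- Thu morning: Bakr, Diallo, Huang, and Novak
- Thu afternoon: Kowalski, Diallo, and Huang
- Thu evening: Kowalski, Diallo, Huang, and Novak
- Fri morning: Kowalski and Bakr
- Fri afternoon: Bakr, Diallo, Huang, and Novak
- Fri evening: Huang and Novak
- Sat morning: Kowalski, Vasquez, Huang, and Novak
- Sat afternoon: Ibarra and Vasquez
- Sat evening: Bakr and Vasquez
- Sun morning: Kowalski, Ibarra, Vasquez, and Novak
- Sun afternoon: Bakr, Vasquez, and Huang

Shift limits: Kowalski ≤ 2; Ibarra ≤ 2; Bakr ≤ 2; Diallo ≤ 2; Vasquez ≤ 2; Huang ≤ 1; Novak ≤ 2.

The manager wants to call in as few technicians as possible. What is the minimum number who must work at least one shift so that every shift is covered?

12 slots to fill and no one can take more than 2, so at least ⌈12/2⌉ = 6 technicians are needed.
Kowalski, Ibarra, Bakr, Diallo, Vasquez, and Novak alone can cover everything: Thu morning→Bakr, Thu afternoon→Kowalski+Diallo, Thu evening→Diallo, Fri morning→Kowalski, Fri afternoon→Novak, Fri evening→Novak, Sat morning→Vasquez, Sat afternoon→Ibarra, Sat evening→Bakr, Sun morning→Ibarra, Sun afternoon→Vasquez.

6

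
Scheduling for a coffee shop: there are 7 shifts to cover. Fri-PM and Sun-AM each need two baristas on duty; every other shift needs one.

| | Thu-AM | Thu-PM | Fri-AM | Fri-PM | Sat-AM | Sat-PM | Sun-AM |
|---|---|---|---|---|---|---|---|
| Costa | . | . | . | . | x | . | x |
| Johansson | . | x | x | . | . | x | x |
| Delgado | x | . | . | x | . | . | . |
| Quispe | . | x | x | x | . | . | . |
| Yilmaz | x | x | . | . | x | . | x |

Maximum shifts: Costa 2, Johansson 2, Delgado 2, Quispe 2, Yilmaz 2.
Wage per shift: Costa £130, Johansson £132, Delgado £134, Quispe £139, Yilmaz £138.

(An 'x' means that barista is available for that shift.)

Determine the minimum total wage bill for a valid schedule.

£1207

Fri-PM can only be covered by Delgado and Quispe, so that assignment is forced.
Sat-PM can only be covered by Johansson, so that assignment is forced.
Picking the cheapest available barista for each shift independently would cost £1195, but that ignores the shift limits.
An optimal schedule: Thu-AM→Delgado, Thu-PM→Yilmaz, Fri-AM→Johansson, Fri-PM→Delgado+Quispe, Sat-AM→Costa, Sat-PM→Johansson, Sun-AM→Costa+Yilmaz.
Total: 134 + 138 + 132 + 134 + 139 + 130 + 132 + 130 + 138 = £1207.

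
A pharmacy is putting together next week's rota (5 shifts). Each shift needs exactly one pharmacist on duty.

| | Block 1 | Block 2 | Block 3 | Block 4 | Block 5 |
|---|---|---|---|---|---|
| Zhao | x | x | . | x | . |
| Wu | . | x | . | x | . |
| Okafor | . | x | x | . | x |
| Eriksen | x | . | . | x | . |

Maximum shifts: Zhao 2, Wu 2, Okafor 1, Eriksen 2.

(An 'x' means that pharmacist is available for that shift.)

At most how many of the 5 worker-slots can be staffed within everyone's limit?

4

Total capacity across all pharmacists is 2+2+1+2 = 7, and 5 slots are needed, so at most 5 can be filled.
Shifts {Block 3, Block 5} need 2 slots but only Okafor are available for them, supplying at most 1 — so at least 1 slot must go unfilled.
An assignment achieving 4: Block 1→Zhao, Block 2→Zhao, Block 3→Okafor, Block 4→Wu.
Loads: Zhao 2/2, Wu 1/2, Okafor 1/1, Eriksen 0/2.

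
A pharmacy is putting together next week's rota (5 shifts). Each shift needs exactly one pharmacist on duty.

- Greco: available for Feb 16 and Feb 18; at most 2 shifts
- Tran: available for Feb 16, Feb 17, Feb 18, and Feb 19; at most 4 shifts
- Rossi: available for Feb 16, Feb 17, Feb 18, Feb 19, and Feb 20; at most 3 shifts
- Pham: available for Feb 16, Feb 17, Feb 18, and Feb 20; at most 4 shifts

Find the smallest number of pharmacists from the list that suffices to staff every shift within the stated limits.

5 slots to fill and no one can take more than 4, so at least ⌈5/4⌉ = 2 pharmacists are needed.
Greco and Rossi alone can cover everything: Feb 16→Greco, Feb 17→Rossi, Feb 18→Greco, Feb 19→Rossi, Feb 20→Rossi.

2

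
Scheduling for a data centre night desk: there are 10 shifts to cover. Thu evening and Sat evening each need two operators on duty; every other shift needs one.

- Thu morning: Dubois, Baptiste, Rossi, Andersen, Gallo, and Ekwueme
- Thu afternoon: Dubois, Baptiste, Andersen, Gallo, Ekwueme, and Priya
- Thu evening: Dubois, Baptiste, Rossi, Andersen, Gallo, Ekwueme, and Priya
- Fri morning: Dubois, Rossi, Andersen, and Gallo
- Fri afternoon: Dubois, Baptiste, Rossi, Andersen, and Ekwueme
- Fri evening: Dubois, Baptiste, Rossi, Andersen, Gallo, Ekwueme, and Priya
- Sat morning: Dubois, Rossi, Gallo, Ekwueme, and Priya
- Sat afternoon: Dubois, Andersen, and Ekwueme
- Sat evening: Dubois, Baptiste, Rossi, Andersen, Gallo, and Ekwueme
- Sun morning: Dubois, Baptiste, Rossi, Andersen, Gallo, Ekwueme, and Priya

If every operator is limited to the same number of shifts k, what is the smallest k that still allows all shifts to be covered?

2

With 7 operators and 12 worker-slots to fill, someone must work at least ⌈12/7⌉ = 2 shifts, so k ≥ 2.
k = 2 works: Thu morning→Baptiste, Thu afternoon→Andersen, Thu evening→Gallo+Ekwueme, Fri morning→Dubois, Fri afternoon→Baptiste, Fri evening→Rossi, Sat morning→Rossi, Sat afternoon→Dubois, Sat evening→Gallo+Ekwueme, Sun morning→Andersen.
Loads: Dubois 2, Baptiste 2, Rossi 2, Andersen 2, Gallo 2, Ekwueme 2, Priya 0 — all ≤ 2.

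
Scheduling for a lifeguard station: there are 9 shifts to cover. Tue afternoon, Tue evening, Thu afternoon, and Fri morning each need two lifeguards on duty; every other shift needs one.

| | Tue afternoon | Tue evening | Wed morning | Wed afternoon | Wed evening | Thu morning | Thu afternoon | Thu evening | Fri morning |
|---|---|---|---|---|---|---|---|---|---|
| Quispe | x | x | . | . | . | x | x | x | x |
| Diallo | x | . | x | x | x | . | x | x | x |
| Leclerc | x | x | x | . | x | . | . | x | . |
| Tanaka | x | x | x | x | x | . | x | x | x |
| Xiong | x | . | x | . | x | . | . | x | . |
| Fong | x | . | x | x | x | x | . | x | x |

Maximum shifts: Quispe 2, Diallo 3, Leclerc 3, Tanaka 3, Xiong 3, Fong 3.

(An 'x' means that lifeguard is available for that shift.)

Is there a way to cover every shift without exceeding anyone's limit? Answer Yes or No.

One valid schedule: Tue afternoon→Tanaka+Xiong, Tue evening→Quispe+Leclerc, Wed morning→Diallo, Wed afternoon→Diallo, Wed evening→Leclerc, Thu morning→Quispe, Thu afternoon→Diallo+Tanaka, Thu evening→Leclerc, Fri morning→Tanaka+Fong.
Loads: Quispe 2/2, Diallo 3/3, Leclerc 3/3, Tanaka 3/3, Xiong 1/3, Fong 1/3 — all within limits.

Yes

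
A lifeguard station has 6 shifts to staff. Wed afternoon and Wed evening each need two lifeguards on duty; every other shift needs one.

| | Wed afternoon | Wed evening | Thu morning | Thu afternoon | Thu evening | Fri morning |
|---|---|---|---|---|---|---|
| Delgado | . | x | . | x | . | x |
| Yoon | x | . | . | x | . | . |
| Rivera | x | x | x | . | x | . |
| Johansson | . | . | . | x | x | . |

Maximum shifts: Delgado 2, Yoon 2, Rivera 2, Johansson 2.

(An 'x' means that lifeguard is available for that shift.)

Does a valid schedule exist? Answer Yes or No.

Total capacity is 8 and 8 slots are needed, so capacity alone doesn't rule it out.
Shifts {Wed afternoon, Wed evening, Thu morning} need 5 worker-slots in total, but the lifeguards available for any of those shifts (Delgado, Yoon, and Rivera) can supply at most 4 among them. So no valid schedule exists.

No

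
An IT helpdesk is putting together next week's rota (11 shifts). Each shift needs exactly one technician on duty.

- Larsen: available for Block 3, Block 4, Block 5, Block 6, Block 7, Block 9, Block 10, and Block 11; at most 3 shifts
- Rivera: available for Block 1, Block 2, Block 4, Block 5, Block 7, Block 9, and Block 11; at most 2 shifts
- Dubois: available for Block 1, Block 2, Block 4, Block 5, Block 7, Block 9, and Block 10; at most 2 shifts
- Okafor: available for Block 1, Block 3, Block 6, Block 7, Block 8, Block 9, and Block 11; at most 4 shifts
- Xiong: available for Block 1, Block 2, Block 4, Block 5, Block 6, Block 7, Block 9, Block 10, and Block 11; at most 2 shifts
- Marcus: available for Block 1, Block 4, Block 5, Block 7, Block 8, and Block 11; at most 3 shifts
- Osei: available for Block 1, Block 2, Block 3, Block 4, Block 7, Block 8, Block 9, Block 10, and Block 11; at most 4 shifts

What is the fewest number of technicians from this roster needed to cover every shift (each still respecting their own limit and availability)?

3

11 slots to fill and no one can take more than 4, so at least ⌈11/4⌉ = 3 technicians are needed.
Larsen, Okafor, and Osei alone can cover everything: Block 1→Okafor, Block 2→Osei, Block 3→Okafor, Block 4→Larsen, Block 5→Larsen, Block 6→Larsen, Block 7→Okafor, Block 8→Okafor, Block 9→Osei, Block 10→Osei, Block 11→Osei.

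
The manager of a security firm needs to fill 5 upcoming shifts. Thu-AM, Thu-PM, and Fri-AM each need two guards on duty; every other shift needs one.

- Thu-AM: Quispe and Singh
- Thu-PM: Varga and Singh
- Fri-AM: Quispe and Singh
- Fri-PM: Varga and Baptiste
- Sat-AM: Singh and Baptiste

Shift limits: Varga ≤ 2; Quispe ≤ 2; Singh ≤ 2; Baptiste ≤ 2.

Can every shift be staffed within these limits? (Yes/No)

Total capacity is 8 and 8 slots are needed, so capacity alone doesn't rule it out.
Shifts {Thu-AM, Thu-PM, Fri-AM} need 6 worker-slots in total, but the guards available for any of those shifts (Varga, Quispe, and Singh) can supply at most 5 among them. So no valid schedule exists.

No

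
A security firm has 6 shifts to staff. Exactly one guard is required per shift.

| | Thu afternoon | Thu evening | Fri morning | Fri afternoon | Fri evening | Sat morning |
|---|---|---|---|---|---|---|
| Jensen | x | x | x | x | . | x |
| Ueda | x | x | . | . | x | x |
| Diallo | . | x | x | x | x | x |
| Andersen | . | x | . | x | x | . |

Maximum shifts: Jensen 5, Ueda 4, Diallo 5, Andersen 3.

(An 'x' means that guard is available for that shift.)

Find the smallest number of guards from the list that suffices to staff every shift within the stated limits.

6 slots to fill and no one can take more than 5, so at least ⌈6/5⌉ = 2 guards are needed.
Jensen and Ueda alone can cover everything: Thu afternoon→Jensen, Thu evening→Jensen, Fri morning→Jensen, Fri afternoon→Jensen, Fri evening→Ueda, Sat morning→Jensen.

2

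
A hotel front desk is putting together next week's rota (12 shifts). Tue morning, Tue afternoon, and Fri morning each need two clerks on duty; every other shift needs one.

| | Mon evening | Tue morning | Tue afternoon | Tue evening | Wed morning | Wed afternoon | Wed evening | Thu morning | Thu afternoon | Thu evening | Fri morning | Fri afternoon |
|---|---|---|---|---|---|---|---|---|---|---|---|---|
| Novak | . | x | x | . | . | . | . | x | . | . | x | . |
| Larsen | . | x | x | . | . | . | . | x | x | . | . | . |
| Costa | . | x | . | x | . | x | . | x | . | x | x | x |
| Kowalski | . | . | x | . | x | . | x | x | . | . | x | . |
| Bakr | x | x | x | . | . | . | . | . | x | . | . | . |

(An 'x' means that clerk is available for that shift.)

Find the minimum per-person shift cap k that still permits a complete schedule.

4

With 5 clerks and 15 worker-slots to fill, someone must work at least ⌈15/5⌉ = 3 shifts, so k ≥ 3.
k = 3 fails: Shifts {Tue evening, Wed afternoon, Thu evening, Fri afternoon} need 4 worker-slots in total, but the clerks available for any of those shifts (Costa) can supply at most 3 among them. So no valid schedule exists.
k = 4 works: Mon evening→Bakr, Tue morning→Novak+Larsen, Tue afternoon→Novak+Larsen, Tue evening→Costa, Wed morning→Kowalski, Wed afternoon→Costa, Wed evening→Kowalski, Thu morning→Novak, Thu afternoon→Larsen, Thu evening→Costa, Fri morning→Novak+Kowalski, Fri afternoon→Costa.
Loads: Novak 4, Larsen 3, Costa 4, Kowalski 3, Bakr 1 — all ≤ 4.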